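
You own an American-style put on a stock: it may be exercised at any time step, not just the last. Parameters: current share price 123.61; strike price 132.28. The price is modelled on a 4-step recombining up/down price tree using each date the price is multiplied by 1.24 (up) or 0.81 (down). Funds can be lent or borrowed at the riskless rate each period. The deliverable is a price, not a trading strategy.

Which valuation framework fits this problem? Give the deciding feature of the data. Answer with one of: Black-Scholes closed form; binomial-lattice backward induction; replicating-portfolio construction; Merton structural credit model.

framework: binomial-lattice backward induction

Key observation: the defining feature is the embedded early-exercise option across 4 discrete dates on the spot-123.61 tree; pricing the strike-132.28 put means working backward with an exercise test at every node.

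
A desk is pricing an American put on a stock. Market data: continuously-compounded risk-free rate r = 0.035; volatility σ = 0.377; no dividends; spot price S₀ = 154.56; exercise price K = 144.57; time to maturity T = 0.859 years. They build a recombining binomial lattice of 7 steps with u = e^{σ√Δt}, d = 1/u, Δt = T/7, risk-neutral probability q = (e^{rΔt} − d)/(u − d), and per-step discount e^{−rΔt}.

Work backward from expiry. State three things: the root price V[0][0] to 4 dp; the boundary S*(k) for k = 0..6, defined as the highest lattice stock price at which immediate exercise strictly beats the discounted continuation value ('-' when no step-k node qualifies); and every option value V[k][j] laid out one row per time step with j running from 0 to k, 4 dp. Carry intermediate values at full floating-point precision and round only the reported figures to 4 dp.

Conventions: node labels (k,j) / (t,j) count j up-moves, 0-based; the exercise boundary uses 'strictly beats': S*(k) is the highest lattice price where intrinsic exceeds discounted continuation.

params: Δt=0.12271 u=1.14118 d=0.87628 q=0.48328 e^(-rΔt)=0.99571
t_7 payoffs: 83.2488 64.7116 40.5705 9.1316 0.0000 0.0000 0.0000 0.0000
t_6: node(6,0) S=69.9787 payoff=74.5913 vs cont=73.9718 → 74.5913 [stop]  node(6,1) S=91.1331 payoff=53.4369 vs cont=52.8173 → 53.4369 [stop]  node(6,2) S=118.6825 payoff=25.8875 vs cont=25.2679 → 25.8875 [stop]  node(6,3) S=154.5600 payoff=0.0000 vs cont=4.6983 → 4.6983 [wait]  node(6,4) S=201.2832 payoff=0.0000 vs cont=0.0000 → 0.0000 [wait]  node(6,5) S=262.1308 payoff=0.0000 vs cont=0.0000 → 0.0000 [wait]  node(6,6) S=341.3726 payoff=0.0000 vs cont=0.0000 → 0.0000 [wait]  ⇒ S*(6)=118.6825
t_5: node(5,0) S=79.8584 payoff=64.7116 vs cont=64.0920 → 64.7116 [stop]  node(5,1) S=103.9995 payoff=40.5705 vs cont=39.9509 → 40.5705 [stop]  node(5,2) S=135.4384 payoff=9.1316 vs cont=15.5801 → 15.5801 [wait]  node(5,3) S=176.3812 payoff=0.0000 vs cont=2.4173 → 2.4173 [wait]  node(5,4) S=229.7010 payoff=0.0000 vs cont=0.0000 → 0.0000 [wait]  node(5,5) S=299.1392 payoff=0.0000 vs cont=0.0000 → 0.0000 [wait]  ⇒ S*(5)=103.9995
t_4: node(4,0) S=91.1331 payoff=53.4369 vs cont=52.8173 → 53.4369 [stop]  node(4,1) S=118.6825 payoff=25.8875 vs cont=28.3710 → 28.3710 [wait]  node(4,2) S=154.5600 payoff=0.0000 vs cont=9.1793 → 9.1793 [wait]  node(4,3) S=201.2832 payoff=0.0000 vs cont=1.2437 → 1.2437 [wait]  node(4,4) S=262.1308 payoff=0.0000 vs cont=0.0000 → 0.0000 [wait]  ⇒ S*(4)=91.1331
t_3: node(3,0) S=103.9995 payoff=40.5705 vs cont=41.1460 → 41.1460 [wait]  node(3,1) S=135.4384 payoff=9.1316 vs cont=19.0142 → 19.0142 [wait]  node(3,2) S=176.3812 payoff=0.0000 vs cont=5.3213 → 5.3213 [wait]  node(3,3) S=229.7010 payoff=0.0000 vs cont=0.6399 → 0.6399 [wait]  ⇒ S*(3)=-
t_2: node(2,0) S=118.6825 payoff=25.8875 vs cont=30.3196 → 30.3196 [wait]  node(2,1) S=154.5600 payoff=0.0000 vs cont=12.3435 → 12.3435 [wait]  node(2,2) S=201.2832 payoff=0.0000 vs cont=3.0457 → 3.0457 [wait]  ⇒ S*(2)=-
t_1: node(1,0) S=135.4384 payoff=9.1316 vs cont=21.5394 → 21.5394 [wait]  node(1,1) S=176.3812 payoff=0.0000 vs cont=7.8164 → 7.8164 [wait]  ⇒ S*(1)=-
t_0: node(0,0) S=154.5600 payoff=0.0000 vs cont=14.8435 → 14.8435 [wait]  ⇒ S*(0)=-

price = 14.8435
boundary = - - - - 91.1331 103.9995 118.6825
tree:
14.8435
21.5394 7.8164
30.3196 12.3435 3.0457
41.1460 19.0142 5.3213 0.6399
53.4369 28.3710 9.1793 1.2437 0.0000
64.7116 40.5705 15.5801 2.4173 0.0000 0.0000
74.5913 53.4369 25.8875 4.6983 0.0000 0.0000 0.0000
83.2488 64.7116 40.5705 9.1316 0.0000 0.0000 0.0000 0.0000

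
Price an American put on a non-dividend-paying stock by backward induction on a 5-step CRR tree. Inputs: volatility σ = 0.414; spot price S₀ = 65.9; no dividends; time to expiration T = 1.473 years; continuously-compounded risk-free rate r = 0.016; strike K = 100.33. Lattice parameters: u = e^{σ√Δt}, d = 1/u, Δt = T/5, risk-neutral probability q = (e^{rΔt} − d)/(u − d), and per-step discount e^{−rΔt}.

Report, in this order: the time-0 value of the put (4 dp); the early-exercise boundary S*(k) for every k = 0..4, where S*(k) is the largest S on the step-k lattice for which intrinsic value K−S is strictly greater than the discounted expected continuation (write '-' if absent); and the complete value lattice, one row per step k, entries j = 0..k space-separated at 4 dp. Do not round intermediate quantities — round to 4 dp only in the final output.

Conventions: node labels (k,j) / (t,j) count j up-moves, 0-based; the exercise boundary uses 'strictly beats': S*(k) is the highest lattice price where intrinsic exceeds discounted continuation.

price = 38.0780
boundary = - - 42.0443 52.6376 65.9000
tree:
38.0780
48.0805 26.4678
58.2857 36.3311 14.9040
66.7471 47.6924 23.0719 5.2551
73.5056 58.2857 34.4300 9.6787 0.0000
78.9040 66.7471 47.6924 17.8261 0.0000 0.0000

params: Δt=0.29460 u=1.25196 d=0.79875 q=0.45448 e^(-rΔt)=0.99530
t_5 payoffs: 78.9040 66.7471 47.6924 17.8261 0.0000 0.0000
t_4: node(4,0) S=26.8244 payoff=73.5056 vs cont=73.0338 → 73.5056 [stop]  node(4,1) S=42.0443 payoff=58.2857 vs cont=57.8139 → 58.2857 [stop]  node(4,2) S=65.9000 payoff=34.4300 vs cont=33.9582 → 34.4300 [stop]  node(4,3) S=103.2912 payoff=0.0000 vs cont=9.6787 → 9.6787 [wait]  node(4,4) S=161.8980 payoff=0.0000 vs cont=0.0000 → 0.0000 [wait]  ⇒ S*(4)=65.9000
t_3: node(3,0) S=33.5829 payoff=66.7471 vs cont=66.2753 → 66.7471 [stop]  node(3,1) S=52.6376 payoff=47.6924 vs cont=47.2206 → 47.6924 [stop]  node(3,2) S=82.5039 payoff=17.8261 vs cont=23.0719 → 23.0719 [wait]  node(3,3) S=129.3161 payoff=0.0000 vs cont=5.2551 → 5.2551 [wait]  ⇒ S*(3)=52.6376
t_2: node(2,0) S=42.0443 payoff=58.2857 vs cont=57.8139 → 58.2857 [stop]  node(2,1) S=65.9000 payoff=34.4300 vs cont=36.3311 → 36.3311 [wait]  node(2,2) S=103.2912 payoff=0.0000 vs cont=14.9040 → 14.9040 [wait]  ⇒ S*(2)=42.0443
t_1: node(1,0) S=52.6376 payoff=47.6924 vs cont=48.0805 → 48.0805 [wait]  node(1,1) S=82.5039 payoff=17.8261 vs cont=26.4678 → 26.4678 [wait]  ⇒ S*(1)=-
t_0: node(0,0) S=65.9000 payoff=34.4300 vs cont=38.0780 → 38.0780 [wait]  ⇒ S*(0)=-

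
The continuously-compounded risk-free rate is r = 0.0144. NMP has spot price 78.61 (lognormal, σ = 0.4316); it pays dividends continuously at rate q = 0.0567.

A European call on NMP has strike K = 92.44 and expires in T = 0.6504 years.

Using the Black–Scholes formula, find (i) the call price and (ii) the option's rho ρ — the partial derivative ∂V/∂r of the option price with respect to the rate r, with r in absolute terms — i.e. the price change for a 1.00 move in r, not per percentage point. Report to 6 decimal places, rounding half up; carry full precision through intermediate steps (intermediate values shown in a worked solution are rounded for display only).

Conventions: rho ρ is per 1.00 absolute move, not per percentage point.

price = 5.303484
ρ = 14.066996

σ√T = 0.4316·√0.6504 = 0.348074
d₁ = (ln(S/K) + (r−q+σ²/2)T) / (σ√T) = (ln(78.61/92.44) + (0.0144−0.0567+0.4316²/2)·0.6504) / 0.348074 = (-0.162061 + 0.033066) / 0.348074 = -0.370596
d₂ = d₁ − σ√T = -0.370596 − 0.348074 = -0.718670
e^{−rT} = 0.990678
e^{−qT} = 0.963794
N(d₁) = 0.355469,  N(d₂) = 0.236172
Call price V = S·e^{−qT}·N(d₁) − K·e^{−rT}·N(d₂) = 26.931706 − 21.628222 = 5.303484
ρ = K·T·e^{−rT}·N(d₂) = 14.066996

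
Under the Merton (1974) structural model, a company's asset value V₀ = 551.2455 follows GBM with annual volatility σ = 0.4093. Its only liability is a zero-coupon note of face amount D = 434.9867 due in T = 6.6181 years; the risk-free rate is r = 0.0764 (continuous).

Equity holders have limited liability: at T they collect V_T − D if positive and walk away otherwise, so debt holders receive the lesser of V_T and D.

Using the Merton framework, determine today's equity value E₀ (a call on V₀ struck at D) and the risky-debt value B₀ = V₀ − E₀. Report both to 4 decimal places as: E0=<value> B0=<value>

With assets at 551.2455 and a single debt payment of 434.9867 at 6.6181 years:
d₁ = [ln(V₀/D) + (r + σ²/2)T] / (σ√T)
   = [ln(551.2455/434.9867) + (0.0764 + 0.5·0.4093²)·6.6181] / (0.4093·√6.6181)
   = [0.236865 + 1.059976] / 1.052952 = 1.231625
d₂ = d₁ − σ√T = 1.231625 − 1.052952 = 0.178673
N(d₁) = 0.890955,  N(d₂) = 0.570903,  e^(−rT) = 0.603130
E₀ = V₀·N(d₁) − D·e^(−rT)·N(d₂)
   = 551.2455·0.890955 − 434.9867·0.603130·0.570903 = 341.356808
B₀ = V₀ − E₀ = 551.2455 − 341.356808 = 209.888692

E0=341.3568 B0=209.8887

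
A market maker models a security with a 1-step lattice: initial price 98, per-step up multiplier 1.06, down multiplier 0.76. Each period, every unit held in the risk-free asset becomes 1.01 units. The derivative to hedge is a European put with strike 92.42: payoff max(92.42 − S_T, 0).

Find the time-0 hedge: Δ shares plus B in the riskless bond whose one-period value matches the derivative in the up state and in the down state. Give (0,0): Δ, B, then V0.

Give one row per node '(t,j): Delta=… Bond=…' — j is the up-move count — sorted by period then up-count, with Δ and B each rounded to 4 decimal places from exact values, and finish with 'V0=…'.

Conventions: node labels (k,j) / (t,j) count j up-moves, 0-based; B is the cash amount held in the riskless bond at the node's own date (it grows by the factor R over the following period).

The replicating-portfolio and risk-neutral prices coincide; use p* = (1.01−0.76)/(1.06−0.76) = 0.8333 for the latter.
At maturity the claim pays: V(1,0)=17.9400, V(1,1)=0.0000
(0,0): S=98.0000. Δ = (V_up−V_dn)/(S_up−S_dn) = (0.0000−17.9400)/(103.8800−74.4800) = -0.6102. V = [p*·0.0000 + (1−p*)·17.9400]/1.01 = 2.9604. B = V − Δ·S = 62.7604.
Check: Δ(0,0)·S0 + B(0,0) = 2.9604 = V0.

(0,0): Delta=-0.6102 Bond=62.7604
V0=2.9604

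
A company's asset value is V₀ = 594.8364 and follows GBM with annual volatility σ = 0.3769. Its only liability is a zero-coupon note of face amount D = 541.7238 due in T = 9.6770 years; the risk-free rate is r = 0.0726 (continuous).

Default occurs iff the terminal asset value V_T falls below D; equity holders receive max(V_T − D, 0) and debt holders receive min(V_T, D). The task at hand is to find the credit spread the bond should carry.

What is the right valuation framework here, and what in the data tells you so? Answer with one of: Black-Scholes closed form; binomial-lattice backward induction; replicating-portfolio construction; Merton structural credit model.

framework: Merton structural credit model

Key observation: the data describe a firm's assets (V₀ = 594.8364, GBM) and a single zero-coupon debt of face 541.7238, so credit quantities follow from equity-as-call in the structural model.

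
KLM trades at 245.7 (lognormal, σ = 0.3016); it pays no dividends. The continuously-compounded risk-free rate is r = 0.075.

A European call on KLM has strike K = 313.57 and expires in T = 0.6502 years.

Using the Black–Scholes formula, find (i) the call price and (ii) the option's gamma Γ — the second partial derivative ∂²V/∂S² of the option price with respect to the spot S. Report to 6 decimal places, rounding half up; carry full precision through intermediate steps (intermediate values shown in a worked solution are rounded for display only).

price = 7.850766
Γ = 0.005295

σ√T = 0.3016·√0.6502 = 0.243195
d₁ = (ln(S/K) + (r+σ²/2)T) / (σ√T) = (ln(245.7/313.57) + (0.075+0.3016²/2)·0.6502) / 0.243195 = (-0.243911 + 0.078337) / 0.243195 = -0.680830
d₂ = d₁ − σ√T = -0.680830 − 0.243195 = -0.924025
e^{−rT} = 0.952405
N(d₁) = 0.247990,  N(d₂) = 0.177737
Call price V = S·N(d₁) − K·e^{−rT}·N(d₂) = 60.931062 − 53.080297 = 7.850766
φ(d₁) = (1/√(2π))·e^{−d₁²/2} = 0.316414
Γ = φ(d₁) / (S·σ·√T) = 0.005295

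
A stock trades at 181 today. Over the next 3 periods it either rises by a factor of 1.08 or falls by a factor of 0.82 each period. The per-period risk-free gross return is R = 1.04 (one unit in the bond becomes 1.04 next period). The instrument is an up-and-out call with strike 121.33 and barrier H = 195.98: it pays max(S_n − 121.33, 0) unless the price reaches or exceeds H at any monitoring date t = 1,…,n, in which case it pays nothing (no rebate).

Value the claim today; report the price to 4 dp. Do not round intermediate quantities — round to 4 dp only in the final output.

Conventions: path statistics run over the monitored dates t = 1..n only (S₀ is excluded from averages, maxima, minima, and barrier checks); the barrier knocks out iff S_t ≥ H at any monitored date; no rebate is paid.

Set p* = 0.8462 (from d < R < u); the path-dependent value is the discounted p*-expectation over all price paths.
Enumerate all 2^3 = 8 price paths (U = up ×1.08, D = down ×0.82); each path with k up-moves has probability p*^k·(1−p*)^(3−k).
DDD: M=148.4200, payoff=0.0000, prob=0.003641
UDD: M=195.4800, payoff=10.1108, prob=0.020027
DUD: M=160.2936, payoff=10.1108, prob=0.020027
UUD: M=211.1184, payoff=0.0000, prob=0.110150
DDU: M=148.4200, payoff=10.1108, prob=0.020027
UDU: M=195.4800, payoff=51.7871, prob=0.110150
DUU: M=173.1171, payoff=51.7871, prob=0.110150
UUU: M=228.0079, payoff=0.0000, prob=0.605826
Price = Σ prob·payoff / R^3 = 12.016190 / 1.124864 = 10.6823

price = 10.6823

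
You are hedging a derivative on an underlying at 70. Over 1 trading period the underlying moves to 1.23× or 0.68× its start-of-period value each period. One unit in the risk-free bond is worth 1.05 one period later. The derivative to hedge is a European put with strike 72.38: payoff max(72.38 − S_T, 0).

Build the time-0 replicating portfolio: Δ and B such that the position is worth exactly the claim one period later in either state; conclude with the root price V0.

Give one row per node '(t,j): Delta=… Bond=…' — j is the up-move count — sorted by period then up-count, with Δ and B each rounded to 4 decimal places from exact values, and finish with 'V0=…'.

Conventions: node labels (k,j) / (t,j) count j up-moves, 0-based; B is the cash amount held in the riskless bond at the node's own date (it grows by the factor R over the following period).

(0,0): Delta=-0.6436 Bond=52.7782
V0=7.7236

Arbitrage-free pricing uses the up-move probability p* = (R−d)/(u−d) = 0.6727, discounting each step at R = 1.05.
Payoffs at expiry: V(1,0)=24.7800, V(1,1)=0.0000
(0,0): S=70.0000. Δ = (V_up−V_dn)/(S_up−S_dn) = (0.0000−24.7800)/(86.1000−47.6000) = -0.6436. V = [p*·0.0000 + (1−p*)·24.7800]/1.05 = 7.7236. B = V − Δ·S = 52.7782.
As a check, the time-0 holding Δ(0,0)·S0 + B(0,0) comes to 7.7236 — exactly V0.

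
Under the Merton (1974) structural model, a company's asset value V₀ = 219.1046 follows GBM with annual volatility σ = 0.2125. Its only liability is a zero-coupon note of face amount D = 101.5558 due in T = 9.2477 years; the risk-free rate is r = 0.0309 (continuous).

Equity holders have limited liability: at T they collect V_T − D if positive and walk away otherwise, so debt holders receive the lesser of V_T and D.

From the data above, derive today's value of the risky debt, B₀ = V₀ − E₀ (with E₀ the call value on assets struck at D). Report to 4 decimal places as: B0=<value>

B0=74.5824

Equity is a call on the firm's assets struck at D = 101.5558:
d₁ = [ln(V₀/D) + (r + σ²/2)T] / (σ√T)
   = [ln(219.1046/101.5558) + (0.0309 + 0.5·0.2125²)·9.2477] / (0.2125·√9.2477)
   = [0.768941 + 0.494550] / 0.646213 = 1.955222
d₂ = d₁ − σ√T = 1.955222 − 0.646213 = 1.309009
N(d₁) = 0.974722,  N(d₂) = 0.904734,  e^(−rT) = 0.751448
E₀ = V₀·N(d₁) − D·e^(−rT)·N(d₂)
   = 219.1046·0.974722 − 101.5558·0.751448·0.904734 = 144.522217
B₀ = V₀ − E₀ = 219.1046 − 144.522217 = 74.582383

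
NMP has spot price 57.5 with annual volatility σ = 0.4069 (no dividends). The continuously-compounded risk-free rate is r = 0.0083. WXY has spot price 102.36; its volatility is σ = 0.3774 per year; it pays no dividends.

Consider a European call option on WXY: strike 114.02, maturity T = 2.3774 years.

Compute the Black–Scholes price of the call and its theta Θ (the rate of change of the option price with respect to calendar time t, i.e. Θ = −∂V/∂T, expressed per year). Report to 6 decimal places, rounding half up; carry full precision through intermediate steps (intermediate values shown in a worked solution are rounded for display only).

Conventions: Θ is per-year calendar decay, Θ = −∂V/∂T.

price = 20.067627
Θ = -5.254574

σ√T = 0.3774·√2.3774 = 0.581906
d₁ = (ln(S/K) + (r+σ²/2)T) / (σ√T) = (ln(102.36/114.02) + (0.0083+0.3774²/2)·2.3774) / 0.581906 = (-0.107878 + 0.189040) / 0.581906 = 0.139476
d₂ = d₁ − σ√T = 0.139476 − 0.581906 = -0.442430
e^{−rT} = 0.980461
N(d₁) = 0.555463,  N(d₂) = 0.329089
Call price V = S·N(d₁) − K·e^{−rT}·N(d₂) = 56.857195 − 36.789568 = 20.067627
φ(d₁) = (1/√(2π))·e^{−d₁²/2} = 0.395081
Θ = −S·φ(d₁)·σ/(2√T) − r·K·e^{−rT}·N(d₂) = −4.949221 − 0.305353 = -5.254574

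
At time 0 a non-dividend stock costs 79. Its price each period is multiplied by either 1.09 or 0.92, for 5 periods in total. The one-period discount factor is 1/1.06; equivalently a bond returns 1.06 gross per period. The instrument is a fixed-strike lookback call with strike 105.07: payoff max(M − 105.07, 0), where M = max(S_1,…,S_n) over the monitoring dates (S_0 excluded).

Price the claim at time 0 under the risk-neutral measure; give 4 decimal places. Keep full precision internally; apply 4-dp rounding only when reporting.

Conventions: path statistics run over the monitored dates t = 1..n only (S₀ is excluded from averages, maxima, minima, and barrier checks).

price = 5.0560

Risk-neutral up-probability p* = (R−d)/(u−d) = (1.06−0.92)/(1.09−0.92) = 0.8235; the claim prices as the p*-weighted sum of path payoffs discounted by R^5.
Enumerate all 2^5 = 32 price paths (U = up ×1.09, D = down ×0.92); each path with k up-moves has probability p*^k·(1−p*)^(5−k).
DDDDD: M=72.6800, payoff=0.0000, prob=0.000171
UDDDD: M=86.1100, payoff=0.0000, prob=0.000799
DUDDD: M=79.2212, payoff=0.0000, prob=0.000799
UUDDD: M=93.8599, payoff=0.0000, prob=0.003727
DDUDD: M=72.8835, payoff=0.0000, prob=0.000799
UDUDD: M=86.3511, payoff=0.0000, prob=0.003727
DUUDD: M=86.3511, payoff=0.0000, prob=0.003727
UUUDD: M=102.3073, payoff=0.0000, prob=0.017393
DDDUD: M=72.6800, payoff=0.0000, prob=0.000799
UDDUD: M=86.1100, payoff=0.0000, prob=0.003727
DUDUD: M=79.4430, payoff=0.0000, prob=0.003727
UUDUD: M=94.1227, payoff=0.0000, prob=0.017393
DDUUD: M=79.4430, payoff=0.0000, prob=0.003727
UDUUD: M=94.1227, payoff=0.0000, prob=0.017393
DUUUD: M=94.1227, payoff=0.0000, prob=0.017393
UUUUD: M=111.5149, payoff=6.4449, prob=0.081169
DDDDU: M=72.6800, payoff=0.0000, prob=0.000799
UDDDU: M=86.1100, payoff=0.0000, prob=0.003727
DUDDU: M=79.2212, payoff=0.0000, prob=0.003727
UUDDU: M=93.8599, payoff=0.0000, prob=0.017393
DDUDU: M=73.0876, payoff=0.0000, prob=0.003727
UDUDU: M=86.5929, payoff=0.0000, prob=0.017393
DUUDU: M=86.5929, payoff=0.0000, prob=0.017393
UUUDU: M=102.5938, payoff=0.0000, prob=0.081169
DDDUU: M=73.0876, payoff=0.0000, prob=0.003727
UDDUU: M=86.5929, payoff=0.0000, prob=0.017393
DUDUU: M=86.5929, payoff=0.0000, prob=0.017393
UUDUU: M=102.5938, payoff=0.0000, prob=0.081169
DDUUU: M=86.5929, payoff=0.0000, prob=0.017393
UDUUU: M=102.5938, payoff=0.0000, prob=0.081169
DUUUU: M=102.5938, payoff=0.0000, prob=0.081169
UUUUU: M=121.5513, payoff=16.4813, prob=0.378787
Price = Σ prob·payoff / R^5 = 6.766035 / 1.338226 = 5.0560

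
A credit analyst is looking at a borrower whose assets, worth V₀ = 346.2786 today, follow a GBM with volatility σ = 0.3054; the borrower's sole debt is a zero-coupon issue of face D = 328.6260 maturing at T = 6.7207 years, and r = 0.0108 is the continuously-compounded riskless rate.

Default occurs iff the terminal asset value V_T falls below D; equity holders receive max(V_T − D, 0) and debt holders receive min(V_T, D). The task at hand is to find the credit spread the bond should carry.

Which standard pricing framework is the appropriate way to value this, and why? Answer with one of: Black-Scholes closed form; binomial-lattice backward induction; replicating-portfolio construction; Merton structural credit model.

framework: Merton structural credit model

Key observation: the data describe a firm's assets (V₀ = 346.2786, GBM) and a single zero-coupon debt of face 328.6260, so credit quantities follow from equity-as-call in the structural model.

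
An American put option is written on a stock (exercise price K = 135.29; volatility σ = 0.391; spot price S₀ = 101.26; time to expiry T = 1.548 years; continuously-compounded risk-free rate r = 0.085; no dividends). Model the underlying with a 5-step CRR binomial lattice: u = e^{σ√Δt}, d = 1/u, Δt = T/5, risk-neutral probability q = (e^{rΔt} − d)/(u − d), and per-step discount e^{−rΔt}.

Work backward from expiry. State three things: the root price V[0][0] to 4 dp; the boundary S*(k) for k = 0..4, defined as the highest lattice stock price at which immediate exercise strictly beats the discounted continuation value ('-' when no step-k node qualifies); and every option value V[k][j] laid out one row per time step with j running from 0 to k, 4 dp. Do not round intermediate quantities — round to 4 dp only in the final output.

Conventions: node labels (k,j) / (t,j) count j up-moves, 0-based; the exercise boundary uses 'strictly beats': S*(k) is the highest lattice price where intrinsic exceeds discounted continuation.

params: Δt=0.30960 u=1.24304 d=0.80448 q=0.50663 e^(-rΔt)=0.97403
t_5 payoffs: 101.1696 82.5690 53.8283 9.4199 0.0000 0.0000
t_4: node(4,0) S=42.4130 payoff=92.8770 vs cont=89.3631 → 92.8770 [stop]  node(4,1) S=65.5343 payoff=69.7557 vs cont=66.2419 → 69.7557 [stop]  node(4,2) S=101.2600 payoff=34.0300 vs cont=30.5161 → 34.0300 [stop]  node(4,3) S=156.4614 payoff=0.0000 vs cont=4.5268 → 4.5268 [wait]  node(4,4) S=241.7557 payoff=0.0000 vs cont=0.0000 → 0.0000 [wait]  ⇒ S*(4)=101.2600
t_3: node(3,0) S=52.7210 payoff=82.5690 vs cont=79.0551 → 82.5690 [stop]  node(3,1) S=81.4617 payoff=53.8283 vs cont=50.3145 → 53.8283 [stop]  node(3,2) S=125.8701 payoff=9.4199 vs cont=18.5873 → 18.5873 [wait]  node(3,3) S=194.4877 payoff=0.0000 vs cont=2.1754 → 2.1754 [wait]  ⇒ S*(3)=81.4617
t_2: node(2,0) S=65.5343 payoff=69.7557 vs cont=66.2419 → 69.7557 [stop]  node(2,1) S=101.2600 payoff=34.0300 vs cont=35.0400 → 35.0400 [wait]  node(2,2) S=156.4614 payoff=0.0000 vs cont=10.0058 → 10.0058 [wait]  ⇒ S*(2)=65.5343
t_1: node(1,0) S=81.4617 payoff=53.8283 vs cont=50.8129 → 53.8283 [stop]  node(1,1) S=125.8701 payoff=9.4199 vs cont=21.7763 → 21.7763 [wait]  ⇒ S*(1)=81.4617
t_0: node(0,0) S=101.2600 payoff=34.0300 vs cont=36.6137 → 36.6137 [wait]  ⇒ S*(0)=-

price = 36.6137
boundary = - 81.4617 65.5343 81.4617 101.2600
tree:
36.6137
53.8283 21.7763
69.7557 35.0400 10.0058
82.5690 53.8283 18.5873 2.1754
92.8770 69.7557 34.0300 4.5268 0.0000
101.1696 82.5690 53.8283 9.4199 0.0000 0.0000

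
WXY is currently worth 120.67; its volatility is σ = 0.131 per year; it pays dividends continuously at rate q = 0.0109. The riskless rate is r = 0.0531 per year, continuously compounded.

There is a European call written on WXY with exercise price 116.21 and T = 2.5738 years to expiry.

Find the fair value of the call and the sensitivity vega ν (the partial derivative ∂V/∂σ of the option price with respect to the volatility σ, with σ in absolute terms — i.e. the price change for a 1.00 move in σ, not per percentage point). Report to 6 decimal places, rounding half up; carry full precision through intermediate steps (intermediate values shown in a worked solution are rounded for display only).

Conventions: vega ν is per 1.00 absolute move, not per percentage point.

σ√T = 0.131·√2.5738 = 0.210164
d₁ = (ln(S/K) + (r−q+σ²/2)T) / (σ√T) = (ln(120.67/116.21) + (0.0531−0.0109+0.131²/2)·2.5738) / 0.210164 = (0.037661 + 0.130699) / 0.210164 = 0.801086
d₂ = d₁ − σ√T = 0.801086 − 0.210164 = 0.590921
e^{−rT} = 0.872259
e^{−qT} = 0.972335
N(d₁) = 0.788459,  N(d₂) = 0.722713
Call price V = S·e^{−qT}·N(d₁) − K·e^{−rT}·N(d₂) = 92.511245 − 73.258016 = 19.253229
φ(d₁) = (1/√(2π))·e^{−d₁²/2} = 0.289440
ν = S·e^{−qT}·φ(d₁)·√T = 54.483027

price = 19.253229
ν = 54.483027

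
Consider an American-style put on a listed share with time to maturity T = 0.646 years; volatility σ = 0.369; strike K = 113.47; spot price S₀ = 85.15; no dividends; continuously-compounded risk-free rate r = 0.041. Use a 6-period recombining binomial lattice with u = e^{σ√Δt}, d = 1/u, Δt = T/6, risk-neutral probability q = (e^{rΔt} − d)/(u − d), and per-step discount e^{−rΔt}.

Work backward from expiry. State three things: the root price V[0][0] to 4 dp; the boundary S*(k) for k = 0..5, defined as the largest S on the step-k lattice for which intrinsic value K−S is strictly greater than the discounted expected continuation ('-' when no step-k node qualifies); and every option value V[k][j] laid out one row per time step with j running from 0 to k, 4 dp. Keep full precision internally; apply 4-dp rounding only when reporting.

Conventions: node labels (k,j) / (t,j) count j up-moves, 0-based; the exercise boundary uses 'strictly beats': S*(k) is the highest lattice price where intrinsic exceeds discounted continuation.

Δt=0.10767, u=1.12871, d=0.88596, q=0.48799, disc=e^(-rΔt)=0.99560
k=6 terminal: V=max(K-S,0) → 72.2904 61.0074 46.6330 28.3200 4.9894 0.0000 0.0000
k=5: j=0 S=46.4800 intr=66.9900 cont=66.4902 V=66.9900[EX]; j=1 S=59.2152 intr=54.2548 cont=53.7550 V=54.2548[EX]; j=2 S=75.4399 intr=38.0301 cont=37.5303 V=38.0301[EX]; j=3 S=96.1100 intr=17.3600 cont=16.8603 V=17.3600[EX]; j=4 S=122.4435 intr=0.0000 cont=2.5434 V=2.5434[hold]; j=5 S=155.9923 intr=0.0000 cont=0.0000 V=0.0000[hold]  S*(5)=96.1100
k=4: j=0 S=52.4626 intr=61.0074 cont=60.5076 V=61.0074[EX]; j=1 S=66.8370 intr=46.6330 cont=46.1332 V=46.6330[EX]; j=2 S=85.1500 intr=28.3200 cont=27.8202 V=28.3200[EX]; j=3 S=108.4806 intr=4.9894 cont=10.0850 V=10.0850[hold]; j=4 S=138.2037 intr=0.0000 cont=1.2965 V=1.2965[hold]  S*(4)=85.1500
k=3: j=0 S=59.2152 intr=54.2548 cont=53.7550 V=54.2548[EX]; j=1 S=75.4399 intr=38.0301 cont=37.5303 V=38.0301[EX]; j=2 S=96.1100 intr=17.3600 cont=19.3359 V=19.3359[hold]; j=3 S=122.4435 intr=0.0000 cont=5.7707 V=5.7707[hold]  S*(3)=75.4399
k=2: j=0 S=66.8370 intr=46.6330 cont=46.1332 V=46.6330[EX]; j=1 S=85.1500 intr=28.3200 cont=28.7802 V=28.7802[hold]; j=2 S=108.4806 intr=4.9894 cont=12.6602 V=12.6602[hold]  S*(2)=66.8370
k=1: j=0 S=75.4399 intr=38.0301 cont=37.7539 V=38.0301[EX]; j=1 S=96.1100 intr=17.3600 cont=20.8216 V=20.8216[hold]  S*(1)=75.4399
k=0: j=0 S=85.1500 intr=28.3200 cont=29.5020 V=29.5020[hold]  S*(0)=-

price = 29.5020
boundary = - 75.4399 66.8370 75.4399 85.1500 96.1100
tree:
29.5020
38.0301 20.8216
46.6330 28.7802 12.6602
54.2548 38.0301 19.3359 5.7707
61.0074 46.6330 28.3200 10.0850 1.2965
66.9900 54.2548 38.0301 17.3600 2.5434 0.0000
72.2904 61.0074 46.6330 28.3200 4.9894 0.0000 0.0000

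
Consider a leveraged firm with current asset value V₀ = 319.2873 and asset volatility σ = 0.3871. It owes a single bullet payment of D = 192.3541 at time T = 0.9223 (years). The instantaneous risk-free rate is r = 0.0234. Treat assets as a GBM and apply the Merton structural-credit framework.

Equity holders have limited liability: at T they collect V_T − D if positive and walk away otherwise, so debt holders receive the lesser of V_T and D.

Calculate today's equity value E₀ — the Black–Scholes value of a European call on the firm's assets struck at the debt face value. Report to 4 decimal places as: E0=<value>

Work the structural quantities from V₀ = 319.2873 against face 192.3541:
d₁ = [ln(V₀/D) + (r + σ²/2)T] / (σ√T)
   = [ln(319.2873/192.3541) + (0.0234 + 0.5·0.3871²)·0.9223] / (0.3871·√0.9223)
   = [0.506753 + 0.090683] / 0.371757 = 1.607062
d₂ = d₁ − σ√T = 1.607062 − 0.371757 = 1.235305
N(d₁) = 0.945980,  N(d₂) = 0.891642,  e^(−rT) = 0.978649
E₀ = V₀·N(d₁) − D·e^(−rT)·N(d₂)
   = 319.2873·0.945980 − 192.3541·0.978649·0.891642 = 134.190244

E0=134.1902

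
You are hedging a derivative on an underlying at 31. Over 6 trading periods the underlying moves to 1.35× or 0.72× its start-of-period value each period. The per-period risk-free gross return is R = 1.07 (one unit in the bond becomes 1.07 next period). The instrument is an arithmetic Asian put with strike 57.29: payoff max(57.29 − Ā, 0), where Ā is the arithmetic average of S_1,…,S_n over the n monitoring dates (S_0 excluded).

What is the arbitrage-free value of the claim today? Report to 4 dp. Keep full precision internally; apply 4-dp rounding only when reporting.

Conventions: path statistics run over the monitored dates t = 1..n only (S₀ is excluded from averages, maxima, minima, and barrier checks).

No-arbitrage gives p* = (R−d)/(u−d) = 0.5556: enumerate every path, weight its payoff by its p*-probability, and discount by R^6.
Enumerate all 2^6 = 64 price paths (U = up ×1.35, D = down ×0.72); each path with k up-moves has probability p*^k·(1−p*)^(6−k).
DDDDDD: Ā=11.4348, payoff=45.8552, prob=0.007707
UDDDDD: Ā=21.4403, payoff=35.8497, prob=0.009634
DUDDDD: Ā=18.1853, payoff=39.1047, prob=0.009634
UUDDDD: Ā=34.0974, payoff=23.1926, prob=0.012043
DDUDDD: Ā=15.8417, payoff=41.4483, prob=0.009634
UDUDDD: Ā=29.7032, payoff=27.5868, prob=0.012043
DUUDDD: Ā=26.4482, payoff=30.8418, prob=0.012043
UUUDDD: Ā=49.5904, payoff=7.6996, prob=0.015053
DDDUDD: Ā=14.1543, payoff=43.1357, prob=0.009634
UDDUDD: Ā=26.5393, payoff=30.7507, prob=0.012043
DUDUDD: Ā=23.2843, payoff=34.0057, prob=0.012043
UUDUDD: Ā=43.6581, payoff=13.6319, prob=0.015053
DDUUDD: Ā=20.9407, payoff=36.3493, prob=0.012043
UDUUDD: Ā=39.2639, payoff=18.0261, prob=0.015053
DUUUDD: Ā=36.0089, payoff=21.2811, prob=0.015053
UUUUDD: Ā=67.5166, payoff=0.0000, prob=0.018817
DDDDUD: Ā=12.9394, payoff=44.3506, prob=0.009634
UDDDUD: Ā=24.2614, payoff=33.0286, prob=0.012043
DUDDUD: Ā=21.0064, payoff=36.2836, prob=0.012043
UUDDUD: Ā=39.3869, payoff=17.9031, prob=0.015053
DDUDUD: Ā=18.6628, payoff=38.6272, prob=0.012043
UDUDUD: Ā=34.9927, payoff=22.2973, prob=0.015053
DUUDUD: Ā=31.7377, payoff=25.5523, prob=0.015053
UUUDUD: Ā=59.5081, payoff=0.0000, prob=0.018817
DDDUUD: Ā=16.9754, payoff=40.3146, prob=0.012043
UDDUUD: Ā=31.8288, payoff=25.4612, prob=0.015053
DUDUUD: Ā=28.5738, payoff=28.7162, prob=0.015053
UUDUUD: Ā=53.5759, payoff=3.7141, prob=0.018817
DDUUUD: Ā=26.2302, payoff=31.0598, prob=0.015053
UDUUUD: Ā=49.1816, payoff=8.1084, prob=0.018817
DUUUUD: Ā=45.9266, payoff=11.3634, prob=0.018817
UUUUUD: Ā=86.1124, payoff=0.0000, prob=0.023521
DDDDDU: Ā=12.0646, payoff=45.2254, prob=0.009634
UDDDDU: Ā=22.6212, payoff=34.6688, prob=0.012043
DUDDDU: Ā=19.3662, payoff=37.9238, prob=0.012043
UUDDDU: Ā=36.3116, payoff=20.9784, prob=0.015053
DDUDDU: Ā=17.0226, payoff=40.2674, prob=0.012043
UDUDDU: Ā=31.9174, payoff=25.3726, prob=0.015053
DUUDDU: Ā=28.6624, payoff=28.6276, prob=0.015053
UUUDDU: Ā=53.7420, payoff=3.5480, prob=0.018817
DDDUDU: Ā=15.3352, payoff=41.9548, prob=0.012043
UDDUDU: Ā=28.7535, payoff=28.5365, prob=0.015053
DUDUDU: Ā=25.4985, payoff=31.7915, prob=0.015053
UUDUDU: Ā=47.8097, payoff=9.4803, prob=0.018817
DDUUDU: Ā=23.1549, payoff=34.1351, prob=0.015053
UDUUDU: Ā=43.4155, payoff=13.8745, prob=0.018817
DUUUDU: Ā=40.1605, payoff=17.1295, prob=0.018817
UUUUDU: Ā=75.3009, payoff=0.0000, prob=0.023521
DDDDUU: Ā=14.1203, payoff=43.1697, prob=0.012043
UDDDUU: Ā=26.4755, payoff=30.8145, prob=0.015053
DUDDUU: Ā=23.2205, payoff=34.0695, prob=0.015053
UUDDUU: Ā=43.5385, payoff=13.7515, prob=0.018817
DDUDUU: Ā=20.8769, payoff=36.4131, prob=0.015053
UDUDUU: Ā=39.1443, payoff=18.1457, prob=0.018817
DUUDUU: Ā=35.8893, payoff=21.4007, prob=0.018817
UUUDUU: Ā=67.2924, payoff=0.0000, prob=0.023521
DDDUUU: Ā=19.1896, payoff=38.1004, prob=0.015053
UDDUUU: Ā=35.9804, payoff=21.3096, prob=0.018817
DUDUUU: Ā=32.7254, payoff=24.5646, prob=0.018817
UUDUUU: Ā=61.3602, payoff=0.0000, prob=0.023521
DDUUUU: Ā=30.3818, payoff=26.9082, prob=0.018817
UDUUUU: Ā=56.9659, payoff=0.3241, prob=0.023521
DUUUUU: Ā=53.7109, payoff=3.5791, prob=0.023521
UUUUUU: Ā=100.7079, payoff=0.0000, prob=0.029401
Price = Σ prob·payoff / R^6 = 20.687498 / 1.500730 = 13.7850

price = 13.7850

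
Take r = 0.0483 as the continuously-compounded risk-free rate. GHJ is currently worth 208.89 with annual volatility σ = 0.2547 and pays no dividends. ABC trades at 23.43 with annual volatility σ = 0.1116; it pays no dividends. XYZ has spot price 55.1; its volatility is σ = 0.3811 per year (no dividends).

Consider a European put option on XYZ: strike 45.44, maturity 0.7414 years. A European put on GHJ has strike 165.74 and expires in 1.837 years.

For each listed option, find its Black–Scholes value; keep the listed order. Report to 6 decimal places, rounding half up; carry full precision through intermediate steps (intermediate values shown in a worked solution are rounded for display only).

price(XYZ put K=45.44) = 2.300378
price(GHJ put K=165.74) = 5.814435

[XYZ put K=45.44]
σ√T = 0.3811·√0.7414 = 0.328145
d₁ = (ln(S/K) + (r+σ²/2)T) / (σ√T) = (ln(55.1/45.44) + (0.0483+0.3811²/2)·0.7414) / 0.328145 = (0.192757 + 0.089649) / 0.328145 = 0.860615
d₂ = d₁ − σ√T = 0.860615 − 0.328145 = 0.532470
e^{−rT} = 0.964824
N(−d₁) = 0.194725,  N(−d₂) = 0.297200
price = K·e^{−rT}·N(−d₂) − S·N(−d₁) = 13.029736 − 10.729358 = 2.300378
[GHJ put K=165.74]
σ√T = 0.2547·√1.837 = 0.345210
d₁ = (ln(S/K) + (r+σ²/2)T) / (σ√T) = (ln(208.89/165.74) + (0.0483+0.2547²/2)·1.837) / 0.345210 = (0.231388 + 0.148312) / 0.345210 = 1.099909
d₂ = d₁ − σ√T = 1.099909 − 0.345210 = 0.754699
e^{−rT} = 0.915095
N(−d₁) = 0.135686,  N(−d₂) = 0.225215
price = K·e^{−rT}·N(−d₂) − S·N(−d₁) = 34.157873 − 28.343439 = 5.814435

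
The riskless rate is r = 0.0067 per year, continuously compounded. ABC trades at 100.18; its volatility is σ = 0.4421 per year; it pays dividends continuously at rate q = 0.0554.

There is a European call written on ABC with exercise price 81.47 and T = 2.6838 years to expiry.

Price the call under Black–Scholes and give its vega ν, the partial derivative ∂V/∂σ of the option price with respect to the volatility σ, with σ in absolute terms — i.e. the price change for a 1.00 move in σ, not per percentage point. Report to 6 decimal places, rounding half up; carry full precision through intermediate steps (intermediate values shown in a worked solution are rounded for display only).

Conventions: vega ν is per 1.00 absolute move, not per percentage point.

price = 26.802917
ν = 50.595786

σ√T = 0.4421·√2.6838 = 0.724262
d₁ = (ln(S/K) + (r−q+σ²/2)T) / (σ√T) = (ln(100.18/81.47) + (0.0067−0.0554+0.4421²/2)·2.6838) / 0.724262 = (0.206734 + 0.131577) / 0.724262 = 0.467110
d₂ = d₁ − σ√T = 0.467110 − 0.724262 = -0.257151
e^{−rT} = 0.982179
e^{−qT} = 0.861843
N(d₁) = 0.679790,  N(d₂) = 0.398531
Call price V = S·e^{−qT}·N(d₁) − K·e^{−rT}·N(d₂) = 58.692623 − 31.889707 = 26.802917
φ(d₁) = (1/√(2π))·e^{−d₁²/2} = 0.357709
ν = S·e^{−qT}·φ(d₁)·√T = 50.595786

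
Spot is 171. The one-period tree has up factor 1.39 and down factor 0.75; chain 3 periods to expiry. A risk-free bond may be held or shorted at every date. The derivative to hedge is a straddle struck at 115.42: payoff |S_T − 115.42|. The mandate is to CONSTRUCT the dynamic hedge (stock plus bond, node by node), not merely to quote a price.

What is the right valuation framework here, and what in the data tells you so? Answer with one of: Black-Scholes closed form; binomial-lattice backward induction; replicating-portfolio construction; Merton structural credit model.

framework: replicating-portfolio construction

Key observation: the mandate to exhibit the hedge at every date and state singles out the replicating-portfolio construction on the 3-period tree with factors 1.39 and 0.75 from 171.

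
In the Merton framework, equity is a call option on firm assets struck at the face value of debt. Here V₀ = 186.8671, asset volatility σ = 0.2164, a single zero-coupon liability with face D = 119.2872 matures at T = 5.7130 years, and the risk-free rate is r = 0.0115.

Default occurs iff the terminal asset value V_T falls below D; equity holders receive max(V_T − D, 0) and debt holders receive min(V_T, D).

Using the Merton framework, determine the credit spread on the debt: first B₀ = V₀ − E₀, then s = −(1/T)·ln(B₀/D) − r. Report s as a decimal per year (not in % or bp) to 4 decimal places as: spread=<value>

Work the structural quantities from V₀ = 186.8671 against face 119.2872:
d₁ = [ln(V₀/D) + (r + σ²/2)T] / (σ√T)
   = [ln(186.8671/119.2872) + (0.0115 + 0.5·0.2164²)·5.7130] / (0.2164·√5.7130)
   = [0.448864 + 0.199466] / 0.517237 = 1.253449
d₂ = d₁ − σ√T = 1.253449 − 0.517237 = 0.736213
N(d₁) = 0.894979,  N(d₂) = 0.769199,  e^(−rT) = 0.936412
E₀ = V₀·N(d₁) − D·e^(−rT)·N(d₂)
   = 186.8671·0.894979 − 119.2872·0.936412·0.769199 = 81.321012
B₀ = V₀ − E₀ = 186.8671 − 81.321012 = 105.546088
spread = −(1/T)·ln(B₀/D) − r = −(1/5.7130)·ln(105.546088/119.2872) − 0.0115 = 0.00992243

spread=0.0099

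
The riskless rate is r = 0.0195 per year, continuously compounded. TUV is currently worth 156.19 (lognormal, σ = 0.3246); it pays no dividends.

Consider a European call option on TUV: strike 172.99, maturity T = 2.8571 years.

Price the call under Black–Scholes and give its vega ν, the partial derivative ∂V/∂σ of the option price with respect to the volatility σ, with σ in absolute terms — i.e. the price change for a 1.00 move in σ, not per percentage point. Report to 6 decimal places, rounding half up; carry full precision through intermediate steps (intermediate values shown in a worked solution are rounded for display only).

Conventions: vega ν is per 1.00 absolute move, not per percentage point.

price = 30.974485
ν = 103.445903

σ√T = 0.3246·√2.8571 = 0.548670
d₁ = (ln(S/K) + (r+σ²/2)T) / (σ√T) = (ln(156.19/172.99) + (0.0195+0.3246²/2)·2.8571) / 0.548670 = (-0.102161 + 0.206233) / 0.548670 = 0.189681
d₂ = d₁ − σ√T = 0.189681 − 0.548670 = -0.358989
e^{−rT} = 0.945810
N(d₁) = 0.575220,  N(d₂) = 0.359802
Call price V = S·N(d₁) − K·e^{−rT}·N(d₂) = 89.843681 − 58.869195 = 30.974485
φ(d₁) = (1/√(2π))·e^{−d₁²/2} = 0.391830
ν = S·φ(d₁)·√T = 103.445903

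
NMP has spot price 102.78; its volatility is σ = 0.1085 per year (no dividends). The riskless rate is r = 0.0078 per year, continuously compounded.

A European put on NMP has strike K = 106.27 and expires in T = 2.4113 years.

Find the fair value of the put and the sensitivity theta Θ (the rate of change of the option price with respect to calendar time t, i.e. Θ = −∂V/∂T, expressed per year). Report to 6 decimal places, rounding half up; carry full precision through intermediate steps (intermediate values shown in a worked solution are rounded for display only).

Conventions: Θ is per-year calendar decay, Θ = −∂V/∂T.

σ√T = 0.1085·√2.4113 = 0.168483
d₁ = (ln(S/K) + (r+σ²/2)T) / (σ√T) = (ln(102.78/106.27) + (0.0078+0.1085²/2)·2.4113) / 0.168483 = (-0.033392 + 0.033001) / 0.168483 = -0.002320
d₂ = d₁ − σ√T = -0.002320 − 0.168483 = -0.170803
e^{−rT} = 0.981368
N(−d₁) = 0.500926,  N(−d₂) = 0.567811
Put price V = K·e^{−rT}·N(−d₂) − S·N(−d₁) = 59.216930 − 51.485130 = 7.731800
φ(d₁) = (1/√(2π))·e^{−d₁²/2} = 0.398941
Θ = −S·φ(d₁)·σ/(2√T) + r·K·e^{−rT}·N(−d₂) = −1.432490 + 0.461892 = -0.970598

price = 7.731800
Θ = -0.970598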